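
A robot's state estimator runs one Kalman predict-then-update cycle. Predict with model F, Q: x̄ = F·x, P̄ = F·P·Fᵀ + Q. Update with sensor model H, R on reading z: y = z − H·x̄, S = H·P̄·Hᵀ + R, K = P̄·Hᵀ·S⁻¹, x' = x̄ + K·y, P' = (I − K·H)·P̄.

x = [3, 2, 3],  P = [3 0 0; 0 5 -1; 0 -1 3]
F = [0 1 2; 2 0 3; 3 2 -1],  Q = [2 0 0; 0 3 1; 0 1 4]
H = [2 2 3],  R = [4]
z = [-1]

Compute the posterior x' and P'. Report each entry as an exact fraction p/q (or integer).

x̄ = F·x = [8, 15, 10]
P̄ = F·P·Fᵀ + Q = [15 15 1; 15 42 4; 1 4 58]
y = z − H·x̄ = [-77]
S = H·P̄·Hᵀ + R = [934]
K = P̄·Hᵀ·S⁻¹ = [63/934; 63/467; 92/467]
x' = x̄ + K·y = [2621/934, 2154/467, -2414/467]
P' = (I − K·H)·P̄ = [10041/934 3036/467 -5329/467; 3036/467 11676/467 -9724/467; -5329/467 -9724/467 10158/467]

x' = [2621/934, 2154/467, -2414/467]
P' = [10041/934 3036/467 -5329/467; 3036/467 11676/467 -9724/467; -5329/467 -9724/467 10158/467]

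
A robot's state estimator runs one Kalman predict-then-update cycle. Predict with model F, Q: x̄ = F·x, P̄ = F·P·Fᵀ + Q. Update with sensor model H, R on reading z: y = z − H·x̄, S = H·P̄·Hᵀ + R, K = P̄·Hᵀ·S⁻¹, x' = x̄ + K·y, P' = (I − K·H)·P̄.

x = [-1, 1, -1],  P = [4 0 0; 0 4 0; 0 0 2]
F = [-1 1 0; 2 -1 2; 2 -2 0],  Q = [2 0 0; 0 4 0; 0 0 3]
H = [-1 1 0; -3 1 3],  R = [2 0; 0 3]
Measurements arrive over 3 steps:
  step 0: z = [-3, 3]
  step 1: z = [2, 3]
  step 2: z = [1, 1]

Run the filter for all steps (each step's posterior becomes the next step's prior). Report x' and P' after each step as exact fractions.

step 0: x' = [-1312/2823, -2893/941, 4192/2823], P' = [4006/2823 1324/941 2417/2823; 1324/941 2880/941 314/941; 2417/2823 314/941 2812/2823]
step 1: x' = [-70086/379225, 124296/75845, 299533/758450], P' = [2653132/1896125 516378/379225 1620877/1896125; 516378/379225 224052/75845 126933/379225; 1620877/1896125 126933/379225 3753769/3792250]
step 2: x' = [80858286/1250244775, 305378363/250048955, -131966559/1250244775], P' = [1748156362/1250244775 339882486/250048955 1068939072/1250244775; 339882486/250048955 147439074/50009791 83795646/250048955; 1068939072/1250244775 83795646/250048955 2474904489/2500489550]

step 0: x̄ = F·x = [2, -5, -4]
step 0: P̄ = F·P·Fᵀ + Q = [10 -12 -16; -12 32 24; -16 24 35]
step 0: y = z − H·x̄ = [4, 26]
step 0: S = H·P̄·Hᵀ + R = [68 230; 230 944]
step 0: K = P̄·Hᵀ·S⁻¹ = [-17/2823 -265/2823; 778/941 -50/941; -1475/5646 709/2823]
step 0: x' = x̄ + K·y = [-1312/2823, -2893/941, 4192/2823]
step 0: P' = (I − K·H)·P̄ = [4006/2823 1324/941 2417/2823; 1324/941 2880/941 314/941; 2417/2823 314/941 2812/2823]
step 1: x̄ = F·x = [-7367/2823, 4813/941, 14734/2823]
step 1: P̄ = F·P·Fᵀ + Q = [10348/2823 -2562/941 -9404/2823; -2562/941 15628/941 5124/941; -9404/2823 5124/941 27277/2823]
step 1: y = z − H·x̄ = [-16160/2823, -24091/941]
step 1: S = H·P̄·Hᵀ + R = [78250/2823 61000/941; 61000/941 233866/941]
step 1: K = P̄·Hᵀ·S⁻¹ = [-35621/1896125 -1373/15169; 301941/379225 -641/15169; -493106/1896125 7481/30338]
step 1: x' = x̄ + K·y = [-70086/379225, 124296/75845, 299533/758450]
step 1: P' = (I − K·H)·P̄ = [2653132/1896125 516378/379225 1620877/1896125; 516378/379225 224052/75845 126933/379225; 1620877/1896125 126933/379225 3753769/3792250]
step 2: x̄ = F·x = [691566/379225, -66017/54175, -1383132/379225]
step 2: P̄ = F·P·Fᵀ + Q = [6882902/1896125 -733474/270875 -6181304/1896125; -733474/270875 4486666/270875 1466948/270875; -6181304/1896125 1466948/270875 18050983/1896125]
step 2: y = z − H·x̄ = [306582/75845, 7065438/379225]
step 2: S = H·P̄·Hᵀ + R = [2094018/75845 24388492/379225; 24388492/379225 465181198/1896125]
step 2: K = P̄·Hᵀ·S⁻¹ = [-24371966/1250244775 -22549296/250048955; 198656442/250048955 -2071010/50009791; -324980421/1250244775 123269033/500097910]
step 2: x' = x̄ + K·y = [80858286/1250244775, 305378363/250048955, -131966559/1250244775]
step 2: P' = (I − K·H)·P̄ = [1748156362/1250244775 339882486/250048955 1068939072/1250244775; 339882486/250048955 147439074/50009791 83795646/250048955; 1068939072/1250244775 83795646/250048955 2474904489/2500489550]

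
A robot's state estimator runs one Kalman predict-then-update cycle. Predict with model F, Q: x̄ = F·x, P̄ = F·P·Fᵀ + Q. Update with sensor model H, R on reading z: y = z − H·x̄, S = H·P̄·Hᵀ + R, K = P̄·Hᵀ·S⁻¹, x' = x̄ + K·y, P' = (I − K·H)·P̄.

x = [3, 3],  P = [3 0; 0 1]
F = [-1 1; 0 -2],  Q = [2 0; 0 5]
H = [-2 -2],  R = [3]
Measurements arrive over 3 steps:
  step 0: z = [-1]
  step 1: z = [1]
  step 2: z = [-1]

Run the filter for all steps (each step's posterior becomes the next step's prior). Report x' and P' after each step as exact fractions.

step 0: x̄ = F·x = [0, -6]
step 0: P̄ = F·P·Fᵀ + Q = [6 -2; -2 9]
step 0: y = z − H·x̄ = [-13]
step 0: S = H·P̄·Hᵀ + R = [47]
step 0: K = P̄·Hᵀ·S⁻¹ = [-8/47; -14/47]
step 0: x' = x̄ + K·y = [104/47, -100/47]
step 0: P' = (I − K·H)·P̄ = [218/47 -206/47; -206/47 227/47]
step 1: x̄ = F·x = [-204/47, 200/47]
step 1: P̄ = F·P·Fᵀ + Q = [951/47 -866/47; -866/47 1143/47]
step 1: y = z − H·x̄ = [39/47]
step 1: S = H·P̄·Hᵀ + R = [1589/47]
step 1: K = P̄·Hᵀ·S⁻¹ = [-170/1589; -554/1589]
step 1: x' = x̄ + K·y = [-7038/1589, 6302/1589]
step 1: P' = (I − K·H)·P̄ = [31537/1589 -31282/1589; -31282/1589 32113/1589]
step 2: x̄ = F·x = [13340/1589, -12604/1589]
step 2: P̄ = F·P·Fᵀ + Q = [129392/1589 -126790/1589; -126790/1589 136397/1589]
step 2: y = z − H·x̄ = [-117/1589]
step 2: S = H·P̄·Hᵀ + R = [53603/1589]
step 2: K = P̄·Hᵀ·S⁻¹ = [-5204/53603; -19214/53603]
step 2: x' = x̄ + K·y = [450392/53603, -423766/53603]
step 2: P' = (I − K·H)·P̄ = [4347840/53603 -4340034/53603; -4340034/53603 4368855/53603]

step 0: x' = [104/47, -100/47], P' = [218/47 -206/47; -206/47 227/47]
step 1: x' = [-7038/1589, 6302/1589], P' = [31537/1589 -31282/1589; -31282/1589 32113/1589]
step 2: x' = [450392/53603, -423766/53603], P' = [4347840/53603 -4340034/53603; -4340034/53603 4368855/53603]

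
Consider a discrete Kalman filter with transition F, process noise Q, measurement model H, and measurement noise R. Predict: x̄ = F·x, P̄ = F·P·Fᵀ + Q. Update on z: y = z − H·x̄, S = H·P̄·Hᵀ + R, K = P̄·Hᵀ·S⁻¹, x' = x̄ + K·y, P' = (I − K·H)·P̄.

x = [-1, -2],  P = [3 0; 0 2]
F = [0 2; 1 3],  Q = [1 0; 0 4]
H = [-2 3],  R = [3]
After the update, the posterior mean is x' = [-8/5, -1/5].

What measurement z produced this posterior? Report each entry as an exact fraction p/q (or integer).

x̄ = F·x = [-4, -7]
P̄ = F·P·Fᵀ + Q = [9 12; 12 25]
S = H·P̄·Hᵀ + R = [120]
K = P̄·Hᵀ·S⁻¹ = [3/20; 17/40]
x' − x̄ = [12/5, 34/5] = K·y
y = (KᵀK)⁻¹·Kᵀ·(x' − x̄) = [16]
z = y + H·x̄ = [16] + [-13] = [3]

z = [3]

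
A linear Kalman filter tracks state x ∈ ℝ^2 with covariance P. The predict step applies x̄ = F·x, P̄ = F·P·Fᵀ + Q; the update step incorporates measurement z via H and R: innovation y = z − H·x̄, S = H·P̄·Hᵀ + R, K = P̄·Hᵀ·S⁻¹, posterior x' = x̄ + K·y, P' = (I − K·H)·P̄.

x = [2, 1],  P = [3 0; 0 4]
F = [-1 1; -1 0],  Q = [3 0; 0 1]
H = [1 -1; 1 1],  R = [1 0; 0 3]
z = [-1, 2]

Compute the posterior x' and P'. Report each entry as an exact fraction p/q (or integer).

x̄ = F·x = [-1, -2]
P̄ = F·P·Fᵀ + Q = [10 3; 3 4]
y = z − H·x̄ = [-2, 5]
S = H·P̄·Hᵀ + R = [9 6; 6 23]
K = P̄·Hᵀ·S⁻¹ = [83/171 25/57; -65/171 23/57]
x' = x̄ + K·y = [2/9, 7/9]
P' = (I − K·H)·P̄ = [154/171 71/171; 71/171 136/171]

x' = [2/9, 7/9]
P' = [154/171 71/171; 71/171 136/171]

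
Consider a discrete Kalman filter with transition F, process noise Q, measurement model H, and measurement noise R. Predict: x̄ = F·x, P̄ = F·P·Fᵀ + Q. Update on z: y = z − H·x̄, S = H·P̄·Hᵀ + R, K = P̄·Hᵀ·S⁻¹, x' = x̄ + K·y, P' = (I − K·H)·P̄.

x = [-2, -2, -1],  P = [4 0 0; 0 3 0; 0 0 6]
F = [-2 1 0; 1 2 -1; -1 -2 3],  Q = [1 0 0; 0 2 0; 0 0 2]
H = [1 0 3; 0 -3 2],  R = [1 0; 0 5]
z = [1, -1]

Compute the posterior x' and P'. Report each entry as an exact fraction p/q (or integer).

x' = [244362/64973, -32329/64973, -62225/64973]
P' = [1000428/64973 -197618/64973 -328022/64973; -197618/64973 75240/64973 68990/64973; -328022/64973 68990/64973 114640/64973]

x̄ = F·x = [2, -5, 3]
P̄ = F·P·Fᵀ + Q = [20 -2 2; -2 24 -34; 2 -34 72]
y = z − H·x̄ = [-10, -22]
S = H·P̄·Hᵀ + R = [681 748; 748 917]
K = P̄·Hᵀ·S⁻¹ = [16362/64973 -12638/64973; 9352/64973 -17548/64973; 15898/64973 4462/64973]
x' = x̄ + K·y = [244362/64973, -32329/64973, -62225/64973]
P' = (I − K·H)·P̄ = [1000428/64973 -197618/64973 -328022/64973; -197618/64973 75240/64973 68990/64973; -328022/64973 68990/64973 114640/64973]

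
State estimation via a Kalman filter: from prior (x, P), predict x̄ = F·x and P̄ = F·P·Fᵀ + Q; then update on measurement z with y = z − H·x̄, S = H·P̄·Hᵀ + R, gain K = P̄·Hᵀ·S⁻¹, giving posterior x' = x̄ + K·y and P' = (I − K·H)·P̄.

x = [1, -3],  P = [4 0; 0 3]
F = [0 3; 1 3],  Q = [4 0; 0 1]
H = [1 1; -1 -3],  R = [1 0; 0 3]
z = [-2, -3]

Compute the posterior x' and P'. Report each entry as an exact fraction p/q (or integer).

x' = [-1869/629, 1011/629]
P' = [1083/629 -499/629; -499/629 1148/1887]

x̄ = F·x = [-9, -8]
P̄ = F·P·Fᵀ + Q = [31 27; 27 32]
y = z − H·x̄ = [15, -36]
S = H·P̄·Hᵀ + R = [118 -235; -235 484]
K = P̄·Hᵀ·S⁻¹ = [584/629 138/629; -349/1887 -649/1887]
x' = x̄ + K·y = [-1869/629, 1011/629]
P' = (I − K·H)·P̄ = [1083/629 -499/629; -499/629 1148/1887]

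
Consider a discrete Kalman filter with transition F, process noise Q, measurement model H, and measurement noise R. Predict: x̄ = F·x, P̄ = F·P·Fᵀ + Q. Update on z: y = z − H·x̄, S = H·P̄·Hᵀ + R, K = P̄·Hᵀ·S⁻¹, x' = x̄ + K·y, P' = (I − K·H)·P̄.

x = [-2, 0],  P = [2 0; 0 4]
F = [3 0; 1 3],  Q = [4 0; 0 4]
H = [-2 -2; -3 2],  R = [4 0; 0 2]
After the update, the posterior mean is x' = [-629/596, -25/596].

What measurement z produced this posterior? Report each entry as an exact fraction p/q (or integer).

x̄ = F·x = [-6, -2]
P̄ = F·P·Fᵀ + Q = [22 6; 6 42]
S = H·P̄·Hᵀ + R = [308 -24; -24 296]
K = P̄·Hᵀ·S⁻¹ = [-1117/5662 -2247/11324; -1677/5662 2253/11324]
x' − x̄ = [2947/596, 1167/596] = K·y
y = (KᵀK)⁻¹·Kᵀ·(x' − x̄) = [-14, -11]
z = y + H·x̄ = [-14, -11] + [16, 14] = [2, 3]

z = [2, 3]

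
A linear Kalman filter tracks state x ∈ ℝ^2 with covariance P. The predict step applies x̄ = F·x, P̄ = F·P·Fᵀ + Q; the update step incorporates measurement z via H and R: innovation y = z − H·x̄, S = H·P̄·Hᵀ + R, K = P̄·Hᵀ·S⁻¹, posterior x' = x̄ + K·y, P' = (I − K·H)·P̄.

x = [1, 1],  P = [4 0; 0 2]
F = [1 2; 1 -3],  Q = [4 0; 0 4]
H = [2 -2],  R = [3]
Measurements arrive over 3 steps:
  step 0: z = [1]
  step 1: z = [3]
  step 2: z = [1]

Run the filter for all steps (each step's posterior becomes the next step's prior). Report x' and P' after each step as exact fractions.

step 0: x' = [273/235, 142/235], P' = [1456/235 1384/235; 1384/235 1486/235]
step 1: x' = [46691/31365, -571/31365], P' = [94732/31365 16220/6273; 16220/6273 90886/31365]
step 2: x' = [38309/21445, 526368/407455], P' = [321608/107225 55228/21445; 55228/21445 1179322/407455]

step 0: x̄ = F·x = [3, -2]
step 0: P̄ = F·P·Fᵀ + Q = [16 -8; -8 26]
step 0: y = z − H·x̄ = [-9]
step 0: S = H·P̄·Hᵀ + R = [235]
step 0: K = P̄·Hᵀ·S⁻¹ = [48/235; -68/235]
step 0: x' = x̄ + K·y = [273/235, 142/235]
step 0: P' = (I − K·H)·P̄ = [1456/235 1384/235; 1384/235 1486/235]
step 1: x̄ = F·x = [557/235, -153/235]
step 1: P̄ = F·P·Fᵀ + Q = [13876/235 -8844/235; -8844/235 7466/235]
step 1: y = z − H·x̄ = [-143/47]
step 1: S = H·P̄·Hᵀ + R = [31365/47]
step 1: K = P̄·Hᵀ·S⁻¹ = [9088/31365; -6524/31365]
step 1: x' = x̄ + K·y = [46691/31365, -571/31365]
step 1: P' = (I − K·H)·P̄ = [94732/31365 16220/6273; 16220/6273 90886/31365]
step 2: x̄ = F·x = [5061/3485, 48404/31365]
step 2: P̄ = F·P·Fᵀ + Q = [100904/3485 -59076/3485; -59076/3485 551566/31365]
step 2: y = z − H·x̄ = [7415/6273]
step 2: S = H·P̄·Hᵀ + R = [2037275/6273]
step 2: K = P̄·Hᵀ·S⁻¹ = [30312/107225; -17332/81491]
step 2: x' = x̄ + K·y = [38309/21445, 526368/407455]
step 2: P' = (I − K·H)·P̄ = [321608/107225 55228/21445; 55228/21445 1179322/407455]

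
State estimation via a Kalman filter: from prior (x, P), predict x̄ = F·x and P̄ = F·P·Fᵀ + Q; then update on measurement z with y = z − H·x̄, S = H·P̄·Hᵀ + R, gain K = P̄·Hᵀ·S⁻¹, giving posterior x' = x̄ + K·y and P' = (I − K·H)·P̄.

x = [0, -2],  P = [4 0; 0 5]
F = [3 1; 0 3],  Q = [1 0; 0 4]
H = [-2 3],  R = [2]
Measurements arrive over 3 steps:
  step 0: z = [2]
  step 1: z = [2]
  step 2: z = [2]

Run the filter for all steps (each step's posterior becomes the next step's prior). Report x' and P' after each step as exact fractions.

step 0: x' = [-1486/431, -714/431], P' = [16581/431 11028/431; 11028/431 7430/431]
step 1: x' = [-1631/1648, 75/1648], P' = [2939537/13184 1946043/13184; 1946043/13184 1291145/13184]
step 2: x' = [44558522/6175553, 33860130/6175553], P' = [2061287801/6175553 1364385618/6175553; 1364385618/6175553 904419398/6175553]

step 0: x̄ = F·x = [-2, -6]
step 0: P̄ = F·P·Fᵀ + Q = [42 15; 15 49]
step 0: y = z − H·x̄ = [16]
step 0: S = H·P̄·Hᵀ + R = [431]
step 0: K = P̄·Hᵀ·S⁻¹ = [-39/431; 117/431]
step 0: x' = x̄ + K·y = [-1486/431, -714/431]
step 0: P' = (I − K·H)·P̄ = [16581/431 11028/431; 11028/431 7430/431]
step 1: x̄ = F·x = [-12, -2142/431]
step 1: P̄ = F·P·Fᵀ + Q = [518 282; 282 68594/431]
step 1: y = z − H·x̄ = [-3056/431]
step 1: S = H·P̄·Hᵀ + R = [52736/431]
step 1: K = P̄·Hᵀ·S⁻¹ = [-40945/26368; -18651/26368]
step 1: x' = x̄ + K·y = [-1631/1648, 75/1648]
step 1: P' = (I − K·H)·P̄ = [2939537/13184 1946043/13184; 1946043/13184 1291145/13184]
step 2: x̄ = F·x = [-2409/824, 225/1648]
step 2: P̄ = F·P·Fᵀ + Q = [9859105/3296 10693911/6592; 10693911/6592 11673041/13184]
step 2: y = z − H·x̄ = [-7015/1648]
step 2: S = H·P̄·Hᵀ + R = [6175553/13184]
step 2: K = P̄·Hᵀ·S⁻¹ = [-14709374/6175553; -7756521/6175553]
step 2: x' = x̄ + K·y = [44558522/6175553, 33860130/6175553]
step 2: P' = (I − K·H)·P̄ = [2061287801/6175553 1364385618/6175553; 1364385618/6175553 904419398/6175553]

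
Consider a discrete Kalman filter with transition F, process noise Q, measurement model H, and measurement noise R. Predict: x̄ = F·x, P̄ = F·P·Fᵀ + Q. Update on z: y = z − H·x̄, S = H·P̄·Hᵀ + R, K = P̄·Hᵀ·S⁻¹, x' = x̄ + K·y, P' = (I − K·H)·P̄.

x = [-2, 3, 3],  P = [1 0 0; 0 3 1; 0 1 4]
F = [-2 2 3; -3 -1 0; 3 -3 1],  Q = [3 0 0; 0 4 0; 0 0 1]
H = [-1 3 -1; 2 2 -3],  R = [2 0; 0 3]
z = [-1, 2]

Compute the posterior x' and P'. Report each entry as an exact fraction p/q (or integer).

x' = [396854/200435, 131622/200435, 200583/200435]
P' = [1615631/200435 1084558/200435 1754157/200435; 1084558/200435 810254/200435 1258866/200435; 1754157/200435 1258866/200435 2041719/200435]

x̄ = F·x = [19, 3, -12]
P̄ = F·P·Fᵀ + Q = [67 -3 -19; -3 16 -1; -19 -1 35]
y = z − H·x̄ = [-3, -78]
S = H·P̄·Hᵀ + R = [234 47; 47 866]
K = P̄·Hᵀ·S⁻¹ = [-58057/200435 45969/200435; 43669/200435 4342/200435; -9639/200435 -33037/200435]
x' = x̄ + K·y = [396854/200435, 131622/200435, 200583/200435]
P' = (I − K·H)·P̄ = [1615631/200435 1084558/200435 1754157/200435; 1084558/200435 810254/200435 1258866/200435; 1754157/200435 1258866/200435 2041719/200435]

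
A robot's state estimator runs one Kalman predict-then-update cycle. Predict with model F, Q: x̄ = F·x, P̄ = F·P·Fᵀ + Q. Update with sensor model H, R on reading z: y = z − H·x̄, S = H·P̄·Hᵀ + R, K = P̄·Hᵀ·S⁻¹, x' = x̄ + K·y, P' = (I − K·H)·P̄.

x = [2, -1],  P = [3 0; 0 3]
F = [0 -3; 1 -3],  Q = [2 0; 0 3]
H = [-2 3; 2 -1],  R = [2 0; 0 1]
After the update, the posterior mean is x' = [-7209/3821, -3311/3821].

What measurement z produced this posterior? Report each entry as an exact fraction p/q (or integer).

z = [1, -3]

x̄ = F·x = [3, 5]
P̄ = F·P·Fᵀ + Q = [29 27; 27 33]
S = H·P̄·Hᵀ + R = [91 1; 1 42]
K = P̄·Hᵀ·S⁻¹ = [935/3821 2798/3821; 1869/3821 1866/3821]
x' − x̄ = [-18672/3821, -22416/3821] = K·y
y = (KᵀK)⁻¹·Kᵀ·(x' − x̄) = [-8, -4]
z = y + H·x̄ = [-8, -4] + [9, 1] = [1, -3]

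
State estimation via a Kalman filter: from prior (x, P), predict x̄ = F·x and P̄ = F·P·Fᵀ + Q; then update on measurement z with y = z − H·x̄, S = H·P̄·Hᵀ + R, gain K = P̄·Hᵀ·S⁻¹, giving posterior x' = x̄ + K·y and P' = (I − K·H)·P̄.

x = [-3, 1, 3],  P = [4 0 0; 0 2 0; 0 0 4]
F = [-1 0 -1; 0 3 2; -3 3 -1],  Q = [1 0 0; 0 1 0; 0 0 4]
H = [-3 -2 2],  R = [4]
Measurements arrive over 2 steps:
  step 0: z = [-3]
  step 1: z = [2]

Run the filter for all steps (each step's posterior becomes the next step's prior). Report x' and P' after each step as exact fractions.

step 0: x' = [-3/5, 341/35, 37/5], P' = [24/5 -14/5 24/5; -14/5 2999/105 358/15; 24/5 358/15 482/15]
step 1: x' = [-62/2259, 372275/15813, 128623/5271], P' = [14080/2259 -27418/2259 -548/251; -27418/2259 4666300/15813 1449829/5271; -548/251 1449829/5271 1432931/5271]

step 0: x̄ = F·x = [0, 9, 9]
step 0: P̄ = F·P·Fᵀ + Q = [9 -8 16; -8 35 10; 16 10 62]
step 0: y = z − H·x̄ = [-3]
step 0: S = H·P̄·Hᵀ + R = [105]
step 0: K = P̄·Hᵀ·S⁻¹ = [1/5; -26/105; 8/15]
step 0: x' = x̄ + K·y = [-3/5, 341/35, 37/5]
step 0: P' = (I − K·H)·P̄ = [24/5 -14/5 24/5; -14/5 2999/105 358/15; 24/5 358/15 482/15]
step 1: x̄ = F·x = [-34/5, 1541/35, 827/35]
step 1: P̄ = F·P·Fᵀ + Q = [713/15 -2056/15 38/15; -2056/15 70664/105 27383/105; 38/15 27383/105 28601/105]
step 1: y = z − H·x̄ = [112/5]
step 1: S = H·P̄·Hᵀ + R = [2259/5]
step 1: K = P̄·Hᵀ·S⁻¹ = [683/2259; -2066/2259; 26/753]
step 1: x' = x̄ + K·y = [-62/2259, 372275/15813, 128623/5271]
step 1: P' = (I − K·H)·P̄ = [14080/2259 -27418/2259 -548/251; -27418/2259 4666300/15813 1449829/5271; -548/251 1449829/5271 1432931/5271]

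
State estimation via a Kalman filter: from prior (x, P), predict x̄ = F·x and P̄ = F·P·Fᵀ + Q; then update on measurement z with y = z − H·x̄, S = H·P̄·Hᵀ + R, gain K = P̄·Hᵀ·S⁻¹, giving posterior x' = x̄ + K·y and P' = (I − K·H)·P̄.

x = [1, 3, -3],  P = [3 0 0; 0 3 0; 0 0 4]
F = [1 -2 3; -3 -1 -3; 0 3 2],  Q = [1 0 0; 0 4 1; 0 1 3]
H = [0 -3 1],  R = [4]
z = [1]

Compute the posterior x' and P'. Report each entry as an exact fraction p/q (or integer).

x̄ = F·x = [-14, 3, 3]
P̄ = F·P·Fᵀ + Q = [52 -39 6; -39 70 -32; 6 -32 46]
y = z − H·x̄ = [7]
S = H·P̄·Hᵀ + R = [872]
K = P̄·Hᵀ·S⁻¹ = [123/872; -121/436; 71/436]
x' = x̄ + K·y = [-11347/872, 461/436, 1805/436]
P' = (I − K·H)·P̄ = [30215/872 -2121/436 -6117/436; -2121/436 619/218 1615/218; -6117/436 1615/218 4987/218]

x' = [-11347/872, 461/436, 1805/436]
P' = [30215/872 -2121/436 -6117/436; -2121/436 619/218 1615/218; -6117/436 1615/218 4987/218]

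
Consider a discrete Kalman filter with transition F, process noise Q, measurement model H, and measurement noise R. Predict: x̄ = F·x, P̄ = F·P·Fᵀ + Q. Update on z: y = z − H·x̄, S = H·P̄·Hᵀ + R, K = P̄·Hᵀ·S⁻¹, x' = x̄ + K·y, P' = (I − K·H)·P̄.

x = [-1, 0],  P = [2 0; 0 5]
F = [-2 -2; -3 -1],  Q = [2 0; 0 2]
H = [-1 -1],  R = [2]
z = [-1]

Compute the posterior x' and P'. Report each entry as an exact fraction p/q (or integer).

x' = [-6/101, 115/101]
P' = [326/101 -222/101; -222/101 316/101]

x̄ = F·x = [2, 3]
P̄ = F·P·Fᵀ + Q = [30 22; 22 25]
y = z − H·x̄ = [4]
S = H·P̄·Hᵀ + R = [101]
K = P̄·Hᵀ·S⁻¹ = [-52/101; -47/101]
x' = x̄ + K·y = [-6/101, 115/101]
P' = (I − K·H)·P̄ = [326/101 -222/101; -222/101 316/101]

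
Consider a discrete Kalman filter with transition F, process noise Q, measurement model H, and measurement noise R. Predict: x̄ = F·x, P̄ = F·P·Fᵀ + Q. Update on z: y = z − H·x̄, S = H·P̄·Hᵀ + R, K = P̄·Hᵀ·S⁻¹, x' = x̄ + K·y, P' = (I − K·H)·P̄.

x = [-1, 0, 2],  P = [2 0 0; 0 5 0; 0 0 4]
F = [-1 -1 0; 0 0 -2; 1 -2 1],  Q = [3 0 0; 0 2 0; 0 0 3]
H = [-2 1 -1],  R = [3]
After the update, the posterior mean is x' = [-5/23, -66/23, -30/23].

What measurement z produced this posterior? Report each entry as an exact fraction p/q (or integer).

x̄ = F·x = [1, -4, 1]
P̄ = F·P·Fᵀ + Q = [10 0 8; 0 18 -8; 8 -8 29]
S = H·P̄·Hᵀ + R = [138]
K = P̄·Hᵀ·S⁻¹ = [-14/69; 13/69; -53/138]
x' − x̄ = [-28/23, 26/23, -53/23] = K·y
y = (KᵀK)⁻¹·Kᵀ·(x' − x̄) = [6]
z = y + H·x̄ = [6] + [-7] = [-1]

z = [-1]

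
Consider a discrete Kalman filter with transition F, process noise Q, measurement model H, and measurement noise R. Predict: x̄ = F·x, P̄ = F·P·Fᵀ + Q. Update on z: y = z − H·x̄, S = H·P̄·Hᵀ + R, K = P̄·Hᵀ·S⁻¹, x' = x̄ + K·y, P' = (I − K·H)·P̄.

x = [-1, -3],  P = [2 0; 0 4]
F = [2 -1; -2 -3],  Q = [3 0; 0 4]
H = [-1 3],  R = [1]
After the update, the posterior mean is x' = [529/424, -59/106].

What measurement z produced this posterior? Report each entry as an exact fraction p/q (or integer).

x̄ = F·x = [1, 11]
P̄ = F·P·Fᵀ + Q = [15 4; 4 48]
S = H·P̄·Hᵀ + R = [424]
K = P̄·Hᵀ·S⁻¹ = [-3/424; 35/106]
x' − x̄ = [105/424, -1225/106] = K·y
y = (KᵀK)⁻¹·Kᵀ·(x' − x̄) = [-35]
z = y + H·x̄ = [-35] + [32] = [-3]

z = [-3]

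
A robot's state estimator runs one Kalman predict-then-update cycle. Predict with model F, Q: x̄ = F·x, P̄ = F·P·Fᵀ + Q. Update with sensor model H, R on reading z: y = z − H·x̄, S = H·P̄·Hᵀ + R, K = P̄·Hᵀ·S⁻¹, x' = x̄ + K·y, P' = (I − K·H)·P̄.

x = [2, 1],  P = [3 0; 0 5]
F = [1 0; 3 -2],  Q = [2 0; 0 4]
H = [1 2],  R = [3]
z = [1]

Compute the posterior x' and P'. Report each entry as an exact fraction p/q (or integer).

x̄ = F·x = [2, 4]
P̄ = F·P·Fᵀ + Q = [5 9; 9 51]
y = z − H·x̄ = [-9]
S = H·P̄·Hᵀ + R = [248]
K = P̄·Hᵀ·S⁻¹ = [23/248; 111/248]
x' = x̄ + K·y = [289/248, -7/248]
P' = (I − K·H)·P̄ = [711/248 -321/248; -321/248 327/248]

x' = [289/248, -7/248]
P' = [711/248 -321/248; -321/248 327/248]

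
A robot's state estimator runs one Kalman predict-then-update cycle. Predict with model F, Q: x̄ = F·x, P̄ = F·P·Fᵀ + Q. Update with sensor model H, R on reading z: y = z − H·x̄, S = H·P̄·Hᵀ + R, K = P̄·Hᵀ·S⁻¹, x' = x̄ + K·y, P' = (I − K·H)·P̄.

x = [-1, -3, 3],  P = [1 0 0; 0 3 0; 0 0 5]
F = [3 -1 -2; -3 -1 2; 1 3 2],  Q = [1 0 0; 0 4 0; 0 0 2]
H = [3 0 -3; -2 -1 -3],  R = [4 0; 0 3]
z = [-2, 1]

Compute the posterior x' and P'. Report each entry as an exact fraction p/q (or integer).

x' = [-285676/121783, 994564/121783, -196802/121783]
P' = [143630/121783 -514264/121783 105810/121783; -514264/121783 2378984/121783 -484464/121783; 105810/121783 -484464/121783 121666/121783]

x̄ = F·x = [-6, 12, -4]
P̄ = F·P·Fᵀ + Q = [33 -26 -26; -26 36 8; -26 8 50]
y = z − H·x̄ = [4, -11]
S = H·P̄·Hᵀ + R = [1219 432; 432 253]
K = P̄·Hᵀ·S⁻¹ = [28365/121783 -30142/121783; -22350/121783 34312/121783; -11892/121783 -30718/121783]
x' = x̄ + K·y = [-285676/121783, 994564/121783, -196802/121783]
P' = (I − K·H)·P̄ = [143630/121783 -514264/121783 105810/121783; -514264/121783 2378984/121783 -484464/121783; 105810/121783 -484464/121783 121666/121783]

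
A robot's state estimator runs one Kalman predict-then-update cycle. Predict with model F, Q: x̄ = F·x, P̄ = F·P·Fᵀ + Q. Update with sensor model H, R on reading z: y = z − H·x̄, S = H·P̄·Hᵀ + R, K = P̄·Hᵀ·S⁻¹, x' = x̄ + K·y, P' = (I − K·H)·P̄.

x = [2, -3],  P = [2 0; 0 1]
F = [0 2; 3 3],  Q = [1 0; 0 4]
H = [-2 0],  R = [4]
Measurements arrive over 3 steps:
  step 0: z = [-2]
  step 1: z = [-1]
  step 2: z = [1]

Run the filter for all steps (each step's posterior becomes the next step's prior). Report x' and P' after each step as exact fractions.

step 0: x' = [-1/6, 4], P' = [5/6 1; 1 25]
step 1: x' = [39/68, 1/34], P' = [101/102 26/17; 26/17 541/34]
step 2: x' = [-1097/2232, 683/744], P' = [1099/1116 593/372; 593/372 2087/124]

step 0: x̄ = F·x = [-6, -3]
step 0: P̄ = F·P·Fᵀ + Q = [5 6; 6 31]
step 0: y = z − H·x̄ = [-14]
step 0: S = H·P̄·Hᵀ + R = [24]
step 0: K = P̄·Hᵀ·S⁻¹ = [-5/12; -1/2]
step 0: x' = x̄ + K·y = [-1/6, 4]
step 0: P' = (I − K·H)·P̄ = [5/6 1; 1 25]
step 1: x̄ = F·x = [8, 23/2]
step 1: P̄ = F·P·Fᵀ + Q = [101 156; 156 509/2]
step 1: y = z − H·x̄ = [15]
step 1: S = H·P̄·Hᵀ + R = [408]
step 1: K = P̄·Hᵀ·S⁻¹ = [-101/204; -13/17]
step 1: x' = x̄ + K·y = [39/68, 1/34]
step 1: P' = (I − K·H)·P̄ = [101/102 26/17; 26/17 541/34]
step 2: x̄ = F·x = [1/17, 123/68]
step 2: P̄ = F·P·Fᵀ + Q = [1099/17 1779/17; 1779/17 3122/17]
step 2: y = z − H·x̄ = [19/17]
step 2: S = H·P̄·Hᵀ + R = [4464/17]
step 2: K = P̄·Hᵀ·S⁻¹ = [-1099/2232; -593/744]
step 2: x' = x̄ + K·y = [-1097/2232, 683/744]
step 2: P' = (I − K·H)·P̄ = [1099/1116 593/372; 593/372 2087/124]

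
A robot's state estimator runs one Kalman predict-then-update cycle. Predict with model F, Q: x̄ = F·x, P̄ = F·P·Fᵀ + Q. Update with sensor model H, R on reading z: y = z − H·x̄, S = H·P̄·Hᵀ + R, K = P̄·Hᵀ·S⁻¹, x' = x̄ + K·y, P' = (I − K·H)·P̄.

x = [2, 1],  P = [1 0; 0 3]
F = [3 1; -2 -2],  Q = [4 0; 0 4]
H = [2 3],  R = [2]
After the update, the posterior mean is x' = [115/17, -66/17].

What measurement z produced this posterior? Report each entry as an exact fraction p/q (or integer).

x̄ = F·x = [7, -6]
P̄ = F·P·Fᵀ + Q = [16 -12; -12 20]
S = H·P̄·Hᵀ + R = [102]
K = P̄·Hᵀ·S⁻¹ = [-2/51; 6/17]
x' − x̄ = [-4/17, 36/17] = K·y
y = (KᵀK)⁻¹·Kᵀ·(x' − x̄) = [6]
z = y + H·x̄ = [6] + [-4] = [2]

z = [2]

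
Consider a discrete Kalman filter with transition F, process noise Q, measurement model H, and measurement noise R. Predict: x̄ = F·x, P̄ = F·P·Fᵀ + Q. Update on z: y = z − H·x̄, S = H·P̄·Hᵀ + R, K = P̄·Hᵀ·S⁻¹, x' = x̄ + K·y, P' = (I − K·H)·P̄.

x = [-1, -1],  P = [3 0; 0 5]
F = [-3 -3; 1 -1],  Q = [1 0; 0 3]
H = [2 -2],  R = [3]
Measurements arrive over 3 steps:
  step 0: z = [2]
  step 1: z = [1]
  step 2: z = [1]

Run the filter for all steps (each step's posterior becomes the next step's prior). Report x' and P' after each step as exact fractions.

step 0: x̄ = F·x = [6, 0]
step 0: P̄ = F·P·Fᵀ + Q = [73 6; 6 11]
step 0: y = z − H·x̄ = [-10]
step 0: S = H·P̄·Hᵀ + R = [291]
step 0: K = P̄·Hᵀ·S⁻¹ = [134/291; -10/291]
step 0: x' = x̄ + K·y = [406/291, 100/291]
step 0: P' = (I − K·H)·P̄ = [3287/291 3086/291; 3086/291 3101/291]
step 1: x̄ = F·x = [-506/97, 102/97]
step 1: P̄ = F·P·Fᵀ + Q = [37777/97 -186/97; -186/97 363/97]
step 1: y = z − H·x̄ = [1313/97]
step 1: S = H·P̄·Hᵀ + R = [154339/97]
step 1: K = P̄·Hᵀ·S⁻¹ = [75926/154339; -1098/154339]
step 1: x' = x̄ + K·y = [222632/154339, 147432/154339]
step 1: P' = (I − K·H)·P̄ = [677391/154339 563502/154339; 563502/154339 565149/154339]
step 2: x̄ = F·x = [-1110192/154339, 75200/154339]
step 2: P̄ = F·P·Fᵀ + Q = [21480235/154339 -336726/154339; -336726/154339 578553/154339]
step 2: y = z − H·x̄ = [2525123/154339]
step 2: S = H·P̄·Hᵀ + R = [91391977/154339]
step 2: K = P̄·Hᵀ·S⁻¹ = [43633922/91391977; -1830558/91391977]
step 2: x' = x̄ + K·y = [56488498/91391977, 14580194/91391977]
step 2: P' = (I − K·H)·P̄ = [383584149/91391977 318133266/91391977; 318133266/91391977 320879103/91391977]

step 0: x' = [406/291, 100/291], P' = [3287/291 3086/291; 3086/291 3101/291]
step 1: x' = [222632/154339, 147432/154339], P' = [677391/154339 563502/154339; 563502/154339 565149/154339]
step 2: x' = [56488498/91391977, 14580194/91391977], P' = [383584149/91391977 318133266/91391977; 318133266/91391977 320879103/91391977]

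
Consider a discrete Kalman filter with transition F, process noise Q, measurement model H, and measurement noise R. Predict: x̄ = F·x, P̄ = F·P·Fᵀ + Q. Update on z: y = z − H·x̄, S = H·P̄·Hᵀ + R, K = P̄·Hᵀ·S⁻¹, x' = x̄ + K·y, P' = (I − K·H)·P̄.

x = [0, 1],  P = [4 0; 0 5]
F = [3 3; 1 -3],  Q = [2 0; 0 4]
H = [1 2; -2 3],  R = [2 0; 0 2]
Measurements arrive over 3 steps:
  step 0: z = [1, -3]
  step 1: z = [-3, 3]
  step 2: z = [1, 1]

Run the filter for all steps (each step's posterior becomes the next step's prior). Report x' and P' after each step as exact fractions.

step 0: x̄ = F·x = [3, -3]
step 0: P̄ = F·P·Fᵀ + Q = [83 -33; -33 53]
step 0: y = z − H·x̄ = [4, 12]
step 0: S = H·P̄·Hᵀ + R = [165 185; 185 1207]
step 0: K = P̄·Hᵀ·S⁻¹ = [34772/82465 -4687/16493; 23243/82465 2362/16493]
step 0: x' = x̄ + K·y = [105263/82465, -12703/82465]
step 0: P' = (I − K·H)·P̄ = [43196/82465 13174/82465; 13174/82465 16656/82465]
step 1: x̄ = F·x = [55536/16493, 143372/82465]
step 1: P̄ = F·P·Fᵀ + Q = [188146/16493 -19872/16493; -19872/16493 443916/82465]
step 1: y = z − H·x̄ = [-811819/82465, 372639/82465]
step 1: S = H·P̄·Hᵀ + R = [2483884/82465 881396/82465; 881396/82465 9115414/82465]
step 1: K = P̄·Hᵀ·S⁻¹ = [26328643/66285006 -9197431/33142503; 2949888/11047501 1569630/11047501]
step 1: x' = x̄ + K·y = [-7006691/3899118, -161186/649853]
step 1: P' = (I − K·H)·P̄ = [16539379/33142503 1631544/11047501; 1631544/11047501 2134116/11047501]
step 2: x̄ = F·x = [-7973807/1299706, -4105343/3899118]
step 2: P̄ = F·P·Fᵀ + Q = [120287975/11047501 -12456929/11047501; -12456929/11047501 177362731/33142503]
step 2: y = z − H·x̄ = [36031225/3899118, -10542565/1299706]
step 2: S = H·P̄·Hᵀ + R = [987116707/33142503 126606441/11047501; 126606441/11047501 1184818243/11047501]
step 2: K = P̄·Hᵀ·S⁻¹ = [1829177652/4614232789 -1277914675/4614232789; 13540575889/50756560679 7218440374/50756560679]
step 2: x' = x̄ + K·y = [-1039721808/4614232789, 13133179061/50756560679]
step 2: P' = (I − K·H)·P̄ = [2298103516/4614232789 680125894/4614232789; 680125894/4614232789 9799883472/50756560679]

step 0: x' = [105263/82465, -12703/82465], P' = [43196/82465 13174/82465; 13174/82465 16656/82465]
step 1: x' = [-7006691/3899118, -161186/649853], P' = [16539379/33142503 1631544/11047501; 1631544/11047501 2134116/11047501]
step 2: x' = [-1039721808/4614232789, 13133179061/50756560679], P' = [2298103516/4614232789 680125894/4614232789; 680125894/4614232789 9799883472/50756560679]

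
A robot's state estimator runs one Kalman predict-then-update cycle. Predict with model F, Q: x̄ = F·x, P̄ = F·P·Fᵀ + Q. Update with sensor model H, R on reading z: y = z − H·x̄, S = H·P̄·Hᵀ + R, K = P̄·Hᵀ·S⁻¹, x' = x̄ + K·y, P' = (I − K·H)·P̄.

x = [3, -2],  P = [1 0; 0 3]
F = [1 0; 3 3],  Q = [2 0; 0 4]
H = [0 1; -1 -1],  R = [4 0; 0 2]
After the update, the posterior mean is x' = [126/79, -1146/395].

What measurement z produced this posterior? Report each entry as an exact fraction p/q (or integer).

x̄ = F·x = [3, 3]
P̄ = F·P·Fᵀ + Q = [3 3; 3 40]
S = H·P̄·Hᵀ + R = [44 -43; -43 51]
K = P̄·Hᵀ·S⁻¹ = [-21/79 -27/79; 191/395 -172/395]
x' − x̄ = [-111/79, -2331/395] = K·y
y = (KᵀK)⁻¹·Kᵀ·(x' − x̄) = [-5, 8]
z = y + H·x̄ = [-5, 8] + [3, -6] = [-2, 2]

z = [-2, 2]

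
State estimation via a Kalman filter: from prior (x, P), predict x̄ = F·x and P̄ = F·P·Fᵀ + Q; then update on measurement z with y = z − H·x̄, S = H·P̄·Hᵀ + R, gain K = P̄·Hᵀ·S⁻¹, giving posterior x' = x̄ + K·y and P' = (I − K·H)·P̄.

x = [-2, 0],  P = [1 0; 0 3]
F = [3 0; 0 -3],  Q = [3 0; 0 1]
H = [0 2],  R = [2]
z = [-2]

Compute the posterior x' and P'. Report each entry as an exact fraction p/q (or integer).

x' = [-6, -56/57]
P' = [12 0; 0 28/57]

x̄ = F·x = [-6, 0]
P̄ = F·P·Fᵀ + Q = [12 0; 0 28]
y = z − H·x̄ = [-2]
S = H·P̄·Hᵀ + R = [114]
K = P̄·Hᵀ·S⁻¹ = [0; 28/57]
x' = x̄ + K·y = [-6, -56/57]
P' = (I − K·H)·P̄ = [12 0; 0 28/57]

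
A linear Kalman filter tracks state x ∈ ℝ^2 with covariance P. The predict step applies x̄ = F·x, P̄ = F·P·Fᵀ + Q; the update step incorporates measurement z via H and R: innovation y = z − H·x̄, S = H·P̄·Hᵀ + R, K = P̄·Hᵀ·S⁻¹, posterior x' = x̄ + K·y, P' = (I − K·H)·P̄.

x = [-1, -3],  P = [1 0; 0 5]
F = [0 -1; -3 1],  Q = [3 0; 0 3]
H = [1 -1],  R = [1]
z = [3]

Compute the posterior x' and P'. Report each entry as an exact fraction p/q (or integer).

x' = [3, 0]
P' = [119/36 53/18; 53/18 32/9]

x̄ = F·x = [3, 0]
P̄ = F·P·Fᵀ + Q = [8 -5; -5 17]
y = z − H·x̄ = [0]
S = H·P̄·Hᵀ + R = [36]
K = P̄·Hᵀ·S⁻¹ = [13/36; -11/18]
x' = x̄ + K·y = [3, 0]
P' = (I − K·H)·P̄ = [119/36 53/18; 53/18 32/9]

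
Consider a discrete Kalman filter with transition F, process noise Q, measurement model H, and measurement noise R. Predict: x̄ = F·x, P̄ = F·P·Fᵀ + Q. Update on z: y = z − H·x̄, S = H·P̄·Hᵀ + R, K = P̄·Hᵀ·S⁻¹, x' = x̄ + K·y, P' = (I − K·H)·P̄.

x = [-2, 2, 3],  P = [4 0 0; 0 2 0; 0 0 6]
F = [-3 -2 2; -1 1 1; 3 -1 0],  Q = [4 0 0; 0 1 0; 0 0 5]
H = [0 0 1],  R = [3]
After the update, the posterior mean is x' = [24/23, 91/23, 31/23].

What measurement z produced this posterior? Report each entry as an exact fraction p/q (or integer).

x̄ = F·x = [8, 7, -8]
P̄ = F·P·Fᵀ + Q = [72 20 -32; 20 13 -14; -32 -14 43]
S = H·P̄·Hᵀ + R = [46]
K = P̄·Hᵀ·S⁻¹ = [-16/23; -7/23; 43/46]
x' − x̄ = [-160/23, -70/23, 215/23] = K·y
y = (KᵀK)⁻¹·Kᵀ·(x' − x̄) = [10]
z = y + H·x̄ = [10] + [-8] = [2]

z = [2]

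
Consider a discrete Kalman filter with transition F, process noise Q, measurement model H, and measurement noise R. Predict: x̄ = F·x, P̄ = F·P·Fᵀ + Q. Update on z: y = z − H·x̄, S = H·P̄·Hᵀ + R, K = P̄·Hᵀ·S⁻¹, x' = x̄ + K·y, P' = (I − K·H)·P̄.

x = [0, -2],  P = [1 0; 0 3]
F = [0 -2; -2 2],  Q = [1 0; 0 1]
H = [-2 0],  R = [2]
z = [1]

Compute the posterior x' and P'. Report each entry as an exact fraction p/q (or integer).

x̄ = F·x = [4, -4]
P̄ = F·P·Fᵀ + Q = [13 -12; -12 17]
y = z − H·x̄ = [9]
S = H·P̄·Hᵀ + R = [54]
K = P̄·Hᵀ·S⁻¹ = [-13/27; 4/9]
x' = x̄ + K·y = [-1/3, 0]
P' = (I − K·H)·P̄ = [13/27 -4/9; -4/9 19/3]

x' = [-1/3, 0]
P' = [13/27 -4/9; -4/9 19/3]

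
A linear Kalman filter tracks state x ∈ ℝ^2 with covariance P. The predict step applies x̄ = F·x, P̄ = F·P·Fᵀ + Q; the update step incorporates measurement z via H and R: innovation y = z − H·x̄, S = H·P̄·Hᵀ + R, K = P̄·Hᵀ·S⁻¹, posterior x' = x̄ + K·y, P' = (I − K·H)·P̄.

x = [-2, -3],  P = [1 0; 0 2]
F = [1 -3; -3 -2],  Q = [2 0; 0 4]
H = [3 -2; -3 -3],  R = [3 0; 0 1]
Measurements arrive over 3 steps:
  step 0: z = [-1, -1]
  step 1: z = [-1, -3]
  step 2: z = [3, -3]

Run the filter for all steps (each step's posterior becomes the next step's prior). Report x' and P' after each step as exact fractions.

step 0: x̄ = F·x = [7, 12]
step 0: P̄ = F·P·Fᵀ + Q = [21 9; 9 21]
step 0: y = z − H·x̄ = [2, 56]
step 0: S = H·P̄·Hᵀ + R = [168 -90; -90 541]
step 0: K = P̄·Hᵀ·S⁻¹ = [5415/27596 -1845/13798; -5405/27596 -2745/13798]
step 0: x' = x̄ + K·y = [-1319/13798, 6451/13798]
step 0: P' = (I − K·H)·P̄ = [3741/27596 -2511/27596; -2511/27596 4341/27596]
step 1: x̄ = F·x = [-10336/6899, -8945/13798]
step 1: P̄ = F·P·Fᵀ + Q = [28267/6899 -1377/13798; -1377/13798 131285/27596]
step 1: y = z − H·x̄ = [15164/6899, -130245/13798]
step 1: S = H·P̄·Hᵀ + R = [414647/6899 -55410/6899; -55410/6899 2177201/27596]
step 1: K = P̄·Hᵀ·S⁻¹ = [24538242/129075053 -17121846/129075053; -24464362/129075053 -25350309/129075053]
step 1: x' = x̄ + K·y = [22176485/129075053, 101842258/129075053]
step 1: P' = (I − K·H)·P̄ = [17005858/129075053 -11298576/129075053; -11298576/129075053 19748679/129075053]
step 2: x̄ = F·x = [-283350289/129075053, -270213971/129075053]
step 2: P̄ = F·P·Fᵀ + Q = [520685531/129075053 -11615532/129075053; -11615532/129075053 612764738/129075053]
step 2: y = z − H·x̄ = [696848084/129075053, -2047917939/129075053]
step 2: S = H·P̄·Hᵀ + R = [7663840274/129075053 -974734755/129075053; -974734755/129075053 10121047898/129075053]
step 2: K = P̄·Hᵀ·S⁻¹ = [112772741967/593577030359 -78706599531/593577030359; -112447830382/593577030359 -116597797164/593577030359]
step 2: x' = x̄ + K·y = [554560323662/593577030359, 239076723/593577030359]
step 2: P' = (I − K·H)·P̄ = [78157858451/593577030359 -51922325274/593577030359; -51922325274/593577030359 90788257662/593577030359]

step 0: x' = [-1319/13798, 6451/13798], P' = [3741/27596 -2511/27596; -2511/27596 4341/27596]
step 1: x' = [22176485/129075053, 101842258/129075053], P' = [17005858/129075053 -11298576/129075053; -11298576/129075053 19748679/129075053]
step 2: x' = [554560323662/593577030359, 239076723/593577030359], P' = [78157858451/593577030359 -51922325274/593577030359; -51922325274/593577030359 90788257662/593577030359]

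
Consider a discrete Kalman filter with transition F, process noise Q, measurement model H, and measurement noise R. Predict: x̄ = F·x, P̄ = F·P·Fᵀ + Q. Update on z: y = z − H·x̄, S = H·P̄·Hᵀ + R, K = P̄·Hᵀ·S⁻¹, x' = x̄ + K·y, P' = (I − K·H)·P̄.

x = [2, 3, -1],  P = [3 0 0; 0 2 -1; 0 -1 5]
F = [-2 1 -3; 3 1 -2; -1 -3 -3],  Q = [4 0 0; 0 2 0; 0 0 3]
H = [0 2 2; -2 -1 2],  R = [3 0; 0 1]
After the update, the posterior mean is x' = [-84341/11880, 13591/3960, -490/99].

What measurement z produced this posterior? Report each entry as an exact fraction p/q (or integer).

z = [-3, 1]

x̄ = F·x = [2, 11, -8]
P̄ = F·P·Fᵀ + Q = [69 19 39; 19 55 12; 39 12 51]
S = H·P̄·Hᵀ + R = [523 -114; -114 252]
K = P̄·Hᵀ·S⁻¹ = [3371/19800 -28093/118800; 1439/6600 -6937/39600; 46/165 86/495]
x' − x̄ = [-108101/11880, -29969/3960, 302/99] = K·y
y = (KᵀK)⁻¹·Kᵀ·(x' − x̄) = [-9, 32]
z = y + H·x̄ = [-9, 32] + [6, -31] = [-3, 1]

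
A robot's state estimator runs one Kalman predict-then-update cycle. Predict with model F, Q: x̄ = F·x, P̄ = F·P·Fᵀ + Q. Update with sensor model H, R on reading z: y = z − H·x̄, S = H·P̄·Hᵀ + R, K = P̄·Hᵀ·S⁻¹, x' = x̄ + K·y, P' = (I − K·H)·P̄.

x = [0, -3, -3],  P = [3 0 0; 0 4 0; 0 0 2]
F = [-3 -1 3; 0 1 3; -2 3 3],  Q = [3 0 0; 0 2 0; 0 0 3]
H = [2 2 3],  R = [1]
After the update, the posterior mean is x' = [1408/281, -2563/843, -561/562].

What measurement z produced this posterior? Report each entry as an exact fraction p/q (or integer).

x̄ = F·x = [-6, -12, -18]
P̄ = F·P·Fᵀ + Q = [52 14 24; 14 24 30; 24 30 69]
S = H·P̄·Hᵀ + R = [1686]
K = P̄·Hᵀ·S⁻¹ = [34/281; 83/843; 105/562]
x' − x̄ = [3094/281, 7553/843, 9555/562] = K·y
y = (KᵀK)⁻¹·Kᵀ·(x' − x̄) = [91]
z = y + H·x̄ = [91] + [-90] = [1]

z = [1]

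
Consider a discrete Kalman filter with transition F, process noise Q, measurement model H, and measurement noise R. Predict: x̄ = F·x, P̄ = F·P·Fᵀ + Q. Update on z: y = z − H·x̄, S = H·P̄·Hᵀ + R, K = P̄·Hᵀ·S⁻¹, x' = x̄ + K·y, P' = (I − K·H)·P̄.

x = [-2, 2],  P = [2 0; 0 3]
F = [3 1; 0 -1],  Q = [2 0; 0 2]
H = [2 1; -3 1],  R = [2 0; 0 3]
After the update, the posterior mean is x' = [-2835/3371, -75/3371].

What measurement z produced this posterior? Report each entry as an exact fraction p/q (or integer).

z = [-1, 3]

x̄ = F·x = [-4, -2]
P̄ = F·P·Fᵀ + Q = [23 -3; -3 5]
S = H·P̄·Hᵀ + R = [87 -130; -130 233]
K = P̄·Hᵀ·S⁻¹ = [659/3371 -674/3371; 1587/3371 1088/3371]
x' − x̄ = [10649/3371, 6667/3371] = K·y
y = (KᵀK)⁻¹·Kᵀ·(x' − x̄) = [9, -7]
z = y + H·x̄ = [9, -7] + [-10, 10] = [-1, 3]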